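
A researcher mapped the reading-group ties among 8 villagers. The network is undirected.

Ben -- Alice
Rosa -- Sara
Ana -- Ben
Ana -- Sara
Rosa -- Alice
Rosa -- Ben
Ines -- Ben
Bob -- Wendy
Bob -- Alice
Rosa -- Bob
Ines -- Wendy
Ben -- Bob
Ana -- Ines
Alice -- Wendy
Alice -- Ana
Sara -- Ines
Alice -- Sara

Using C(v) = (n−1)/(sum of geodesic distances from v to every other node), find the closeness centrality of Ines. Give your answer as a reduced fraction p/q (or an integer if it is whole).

7/10

Distances from Ines: Alice:2, Ana:1, Ben:1, Bob:2, Rosa:2, Sara:1, Wendy:1. Sum = 10.
n = 8, so closeness = 7/10.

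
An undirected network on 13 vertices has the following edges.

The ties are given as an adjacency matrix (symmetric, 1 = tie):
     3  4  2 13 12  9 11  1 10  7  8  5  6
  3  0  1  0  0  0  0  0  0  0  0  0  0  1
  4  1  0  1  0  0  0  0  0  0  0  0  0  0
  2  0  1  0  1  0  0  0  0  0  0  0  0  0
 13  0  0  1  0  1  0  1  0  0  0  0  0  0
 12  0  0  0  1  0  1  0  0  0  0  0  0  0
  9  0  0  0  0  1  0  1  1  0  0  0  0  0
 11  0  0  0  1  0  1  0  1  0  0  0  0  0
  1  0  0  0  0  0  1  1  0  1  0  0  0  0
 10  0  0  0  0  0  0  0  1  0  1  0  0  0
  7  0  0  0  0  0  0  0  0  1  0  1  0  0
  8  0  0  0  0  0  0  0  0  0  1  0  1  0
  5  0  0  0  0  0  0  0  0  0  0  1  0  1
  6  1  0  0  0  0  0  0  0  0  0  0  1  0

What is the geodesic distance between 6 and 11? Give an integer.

One shortest route is 6 – 3 – 4 – 2 – 13 – 11, which uses 5 edges, and at distance 4 from 6 we only reach {10, 13}, which does not include 11. So d(6,11) = 5.

5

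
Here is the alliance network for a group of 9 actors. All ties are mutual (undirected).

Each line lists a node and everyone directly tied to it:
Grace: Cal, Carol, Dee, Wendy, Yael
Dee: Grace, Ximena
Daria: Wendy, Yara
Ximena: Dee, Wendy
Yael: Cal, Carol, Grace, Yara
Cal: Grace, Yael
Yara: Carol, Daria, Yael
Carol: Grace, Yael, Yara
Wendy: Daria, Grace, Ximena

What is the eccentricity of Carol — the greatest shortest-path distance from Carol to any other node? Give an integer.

Distances from Carol: Cal:2, Daria:2, Dee:2, Grace:1, Wendy:2, Ximena:3, Yael:1, Yara:1.
The largest is 3 (to Ximena), so the eccentricity of Carol is 3.

3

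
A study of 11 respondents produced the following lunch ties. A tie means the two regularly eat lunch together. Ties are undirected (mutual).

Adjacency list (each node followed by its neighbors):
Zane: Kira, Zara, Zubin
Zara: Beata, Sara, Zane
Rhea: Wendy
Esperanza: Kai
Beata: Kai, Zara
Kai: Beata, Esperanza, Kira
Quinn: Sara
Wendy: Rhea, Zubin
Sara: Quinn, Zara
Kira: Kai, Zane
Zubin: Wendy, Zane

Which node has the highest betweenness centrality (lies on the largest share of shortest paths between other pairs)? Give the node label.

Zane

Unnormalized betweenness of each node: Beata:6, Esperanza:0, Kai:10, Kira:8, Quinn:0, Rhea:0, Sara:9, Wendy:9, Zane:24, Zara:20, Zubin:16.
Zane has the largest value, 24, making it the main broker — the node through which the most shortest paths run.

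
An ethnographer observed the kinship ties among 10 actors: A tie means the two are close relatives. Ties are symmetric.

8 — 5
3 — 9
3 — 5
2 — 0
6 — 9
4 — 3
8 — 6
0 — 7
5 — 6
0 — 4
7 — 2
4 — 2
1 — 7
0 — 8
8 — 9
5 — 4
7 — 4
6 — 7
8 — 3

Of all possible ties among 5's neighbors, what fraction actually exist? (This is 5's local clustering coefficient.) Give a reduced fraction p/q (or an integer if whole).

1/2

5's neighbors: 3, 4, 6, and 8 (k = 4).
Possible neighbor pairs: C(4,2) = 6. Edges among them: 3–4, 3–8, 6–8 → e = 3.
Clustering(5) = 3/6 = 1/2.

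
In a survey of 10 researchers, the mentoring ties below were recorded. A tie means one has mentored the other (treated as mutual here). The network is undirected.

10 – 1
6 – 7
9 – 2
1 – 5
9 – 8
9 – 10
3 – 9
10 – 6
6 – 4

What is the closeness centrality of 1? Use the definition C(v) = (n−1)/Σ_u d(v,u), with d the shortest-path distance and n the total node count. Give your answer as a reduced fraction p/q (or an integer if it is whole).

3/7

Distances from 1: 2:3, 3:3, 4:3, 5:1, 6:2, 7:3, 8:3, 9:2, 10:1. Sum = 21.
n = 10, so closeness = 9/21 = 3/7.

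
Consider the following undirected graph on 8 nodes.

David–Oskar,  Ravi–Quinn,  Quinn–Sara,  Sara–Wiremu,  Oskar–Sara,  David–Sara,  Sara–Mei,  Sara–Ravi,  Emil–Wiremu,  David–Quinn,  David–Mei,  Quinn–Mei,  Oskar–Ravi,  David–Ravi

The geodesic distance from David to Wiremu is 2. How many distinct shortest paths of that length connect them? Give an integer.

1

The shortest distance is 2, and the only length-2 path is David–Sara–Wiremu. So there is exactly 1 shortest path.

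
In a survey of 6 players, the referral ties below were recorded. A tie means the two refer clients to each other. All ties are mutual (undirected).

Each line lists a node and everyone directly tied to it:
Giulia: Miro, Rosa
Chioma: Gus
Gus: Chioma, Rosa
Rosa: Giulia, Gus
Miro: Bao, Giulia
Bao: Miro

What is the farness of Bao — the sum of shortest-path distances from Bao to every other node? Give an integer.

15

Distances from Bao: Chioma:5, Giulia:2, Gus:4, Miro:1, Rosa:3.
Sum = 5 + 2 + 4 + 1 + 3 = 15.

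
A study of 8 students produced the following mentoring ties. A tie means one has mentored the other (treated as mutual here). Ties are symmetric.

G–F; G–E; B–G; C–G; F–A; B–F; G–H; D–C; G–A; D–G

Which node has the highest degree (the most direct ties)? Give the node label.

Degrees — A:2, B:2, C:2, D:2, E:1, F:3, G:7, H:1.
The maximum is 7, attained only by G.

G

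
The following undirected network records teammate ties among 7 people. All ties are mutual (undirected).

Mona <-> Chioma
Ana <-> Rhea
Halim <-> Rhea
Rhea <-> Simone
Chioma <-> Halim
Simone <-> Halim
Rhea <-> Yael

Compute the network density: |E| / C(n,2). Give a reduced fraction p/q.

There are 7 edges and 7 nodes, so the maximum possible is C(7,2) = 21.
Density = 7/21 = 1/3.

1/3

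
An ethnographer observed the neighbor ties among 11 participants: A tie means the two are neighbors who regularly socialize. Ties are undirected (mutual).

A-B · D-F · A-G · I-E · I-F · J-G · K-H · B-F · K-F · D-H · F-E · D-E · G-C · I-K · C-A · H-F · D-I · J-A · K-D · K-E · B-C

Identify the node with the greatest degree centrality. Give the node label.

F

Degrees — A:4, B:3, C:3, D:5, E:4, F:6, G:3, H:3, I:4, J:2, K:5.
The maximum is 6, attained only by F.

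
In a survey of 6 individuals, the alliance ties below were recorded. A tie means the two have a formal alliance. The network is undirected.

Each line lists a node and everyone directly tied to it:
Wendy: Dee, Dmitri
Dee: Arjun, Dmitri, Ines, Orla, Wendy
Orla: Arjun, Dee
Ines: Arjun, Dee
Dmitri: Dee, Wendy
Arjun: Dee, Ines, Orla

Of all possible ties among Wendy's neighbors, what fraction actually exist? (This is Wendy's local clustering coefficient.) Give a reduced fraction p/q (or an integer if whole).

1

Wendy's neighbors: Dee and Dmitri (k = 2).
Possible neighbor pairs: C(2,2) = 1. Edges among them: Dee–Dmitri → e = 1.
Clustering(Wendy) = 1/1.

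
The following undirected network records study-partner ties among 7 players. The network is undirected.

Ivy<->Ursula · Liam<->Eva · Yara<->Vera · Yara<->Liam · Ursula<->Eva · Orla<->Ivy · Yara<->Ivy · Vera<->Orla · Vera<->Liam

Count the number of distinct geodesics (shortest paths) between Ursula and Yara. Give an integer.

1

The shortest distance is 2, and the only length-2 path is Ursula–Ivy–Yara. So there is exactly 1 shortest path.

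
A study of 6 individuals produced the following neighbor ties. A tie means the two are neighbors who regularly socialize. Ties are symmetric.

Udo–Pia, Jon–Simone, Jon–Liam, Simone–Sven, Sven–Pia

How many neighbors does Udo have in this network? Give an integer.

1

Udo is directly tied to Pia. That is 1 neighbor, so the degree of Udo is 1.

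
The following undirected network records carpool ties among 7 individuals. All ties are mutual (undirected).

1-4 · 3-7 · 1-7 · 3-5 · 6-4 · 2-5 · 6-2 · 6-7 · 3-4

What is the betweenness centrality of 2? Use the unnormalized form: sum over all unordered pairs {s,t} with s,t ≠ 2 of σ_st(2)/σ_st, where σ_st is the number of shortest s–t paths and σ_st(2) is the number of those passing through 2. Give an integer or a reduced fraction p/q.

1

Pairs whose geodesics pass through 2 — 6–5: 1.
All other pairs contribute 0.
Summing the contributions gives betweenness(2) = 1.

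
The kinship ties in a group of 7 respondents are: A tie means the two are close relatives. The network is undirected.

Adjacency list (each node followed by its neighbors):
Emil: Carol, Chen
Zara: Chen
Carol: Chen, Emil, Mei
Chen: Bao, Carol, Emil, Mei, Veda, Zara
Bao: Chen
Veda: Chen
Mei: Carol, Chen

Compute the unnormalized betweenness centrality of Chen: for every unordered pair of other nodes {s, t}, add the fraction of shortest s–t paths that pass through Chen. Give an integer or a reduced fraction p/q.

25/2

Pairs whose geodesics pass through Chen — Bao–Mei: 1; Bao–Zara: 1; Bao–Emil: 1; Bao–Carol: 1; Bao–Veda: 1; Mei–Zara: 1; Mei–Emil: 1/2; Mei–Veda: 1; Zara–Emil: 1; Zara–Carol: 1; Zara–Veda: 1; Emil–Veda: 1; Carol–Veda: 1.
All other pairs contribute 0.
Summing the contributions gives betweenness(Chen) = 25/2.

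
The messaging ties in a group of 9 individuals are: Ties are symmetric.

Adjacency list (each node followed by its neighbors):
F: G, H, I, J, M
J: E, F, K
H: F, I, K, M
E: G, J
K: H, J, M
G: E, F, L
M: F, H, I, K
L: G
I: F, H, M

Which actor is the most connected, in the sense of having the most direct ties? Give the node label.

Degrees — E:2, F:5, G:3, H:4, I:3, J:3, K:3, L:1, M:4.
The maximum is 5, attained only by F.

F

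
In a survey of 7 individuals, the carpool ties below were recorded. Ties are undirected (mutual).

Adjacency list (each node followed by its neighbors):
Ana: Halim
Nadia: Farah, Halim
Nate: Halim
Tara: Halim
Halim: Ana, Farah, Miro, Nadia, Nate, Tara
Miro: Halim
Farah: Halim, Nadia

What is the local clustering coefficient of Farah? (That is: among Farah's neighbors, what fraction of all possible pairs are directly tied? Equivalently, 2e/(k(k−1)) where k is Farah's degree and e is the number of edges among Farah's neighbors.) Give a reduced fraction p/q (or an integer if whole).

1

Farah's neighbors: Halim and Nadia (k = 2).
Possible neighbor pairs: C(2,2) = 1. Edges among them: Halim–Nadia → e = 1.
Clustering(Farah) = 1/1.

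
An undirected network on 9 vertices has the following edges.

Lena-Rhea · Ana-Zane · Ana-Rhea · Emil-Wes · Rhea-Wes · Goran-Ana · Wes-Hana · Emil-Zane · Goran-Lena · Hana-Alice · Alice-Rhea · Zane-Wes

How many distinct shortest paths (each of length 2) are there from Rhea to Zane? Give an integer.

2

The shortest distance is 2. The length-2 paths are: Rhea–Wes–Zane; Rhea–Ana–Zane.
That gives 2 distinct shortest paths.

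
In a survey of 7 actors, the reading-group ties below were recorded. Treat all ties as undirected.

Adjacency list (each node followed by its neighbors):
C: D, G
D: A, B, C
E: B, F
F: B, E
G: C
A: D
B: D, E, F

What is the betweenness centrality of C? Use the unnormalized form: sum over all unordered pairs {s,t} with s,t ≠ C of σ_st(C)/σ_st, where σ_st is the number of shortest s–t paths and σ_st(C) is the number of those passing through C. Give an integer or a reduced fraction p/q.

5

Pairs whose geodesics pass through C — G–A: 1; G–D: 1; G–E: 1; G–F: 1; G–B: 1.
All other pairs contribute 0.
Summing the contributions gives betweenness(C) = 5.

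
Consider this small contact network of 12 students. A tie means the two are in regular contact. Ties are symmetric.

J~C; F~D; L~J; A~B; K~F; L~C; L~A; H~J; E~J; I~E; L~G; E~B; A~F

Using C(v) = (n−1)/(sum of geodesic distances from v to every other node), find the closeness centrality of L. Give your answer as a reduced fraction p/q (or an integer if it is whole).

Distances from L: A:1, B:2, C:1, D:3, E:2, F:2, G:1, H:2, I:3, J:1, K:3. Sum = 21.
n = 12, so closeness = 11/21.

11/21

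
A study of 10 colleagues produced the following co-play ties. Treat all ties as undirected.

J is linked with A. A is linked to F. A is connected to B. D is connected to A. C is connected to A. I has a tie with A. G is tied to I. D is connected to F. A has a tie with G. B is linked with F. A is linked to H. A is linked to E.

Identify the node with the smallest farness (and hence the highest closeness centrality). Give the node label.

A

Farness (sum of distances to all others) for each node — A:9, B:16, C:17, D:16, E:17, F:15, G:16, H:17, I:16, J:17.
The smallest farness is 9, for A, so A has the highest closeness.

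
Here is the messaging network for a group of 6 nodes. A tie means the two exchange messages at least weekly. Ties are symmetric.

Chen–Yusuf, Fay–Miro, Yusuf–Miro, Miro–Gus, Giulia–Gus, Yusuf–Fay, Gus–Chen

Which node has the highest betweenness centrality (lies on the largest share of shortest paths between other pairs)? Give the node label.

Unnormalized betweenness of each node: Chen:1, Fay:0, Giulia:0, Gus:9/2, Miro:3, Yusuf:3/2.
Gus has the largest value, 9/2, making it the main broker — the node through which the most shortest paths run.

Gus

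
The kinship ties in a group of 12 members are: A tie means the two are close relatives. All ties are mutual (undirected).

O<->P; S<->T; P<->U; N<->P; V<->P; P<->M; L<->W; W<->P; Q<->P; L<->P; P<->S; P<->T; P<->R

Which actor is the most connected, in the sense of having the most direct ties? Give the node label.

P

Degrees — L:2, M:1, N:1, O:1, P:11, Q:1, R:1, S:2, T:2, U:1, V:1, W:2.
The maximum is 11, attained only by P.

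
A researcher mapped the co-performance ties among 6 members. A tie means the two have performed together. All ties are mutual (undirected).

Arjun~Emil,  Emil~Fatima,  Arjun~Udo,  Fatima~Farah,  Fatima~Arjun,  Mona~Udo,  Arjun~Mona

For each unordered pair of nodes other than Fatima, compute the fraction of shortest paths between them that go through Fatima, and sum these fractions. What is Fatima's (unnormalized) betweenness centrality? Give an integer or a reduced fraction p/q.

Pairs whose geodesics pass through Fatima — Mona–Farah: 1; Udo–Farah: 1; Emil–Farah: 1; Arjun–Farah: 1.
All other pairs contribute 0.
Summing the contributions gives betweenness(Fatima) = 4.

4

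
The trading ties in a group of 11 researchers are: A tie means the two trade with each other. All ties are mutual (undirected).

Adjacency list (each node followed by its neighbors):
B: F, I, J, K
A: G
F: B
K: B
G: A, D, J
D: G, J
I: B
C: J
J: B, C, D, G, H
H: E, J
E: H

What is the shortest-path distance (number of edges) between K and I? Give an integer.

2

One shortest route is K – B – I, which uses 2 edges, and K and I are not directly tied, so nothing shorter exists. So d(K,I) = 2.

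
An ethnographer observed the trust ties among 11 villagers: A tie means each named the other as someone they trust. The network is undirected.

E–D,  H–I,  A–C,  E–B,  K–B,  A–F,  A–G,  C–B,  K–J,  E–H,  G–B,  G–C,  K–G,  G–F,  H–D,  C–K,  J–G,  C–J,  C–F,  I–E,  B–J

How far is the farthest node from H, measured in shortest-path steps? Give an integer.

Distances from H: A:4, B:2, C:3, D:1, E:1, F:4, G:3, I:1, J:3, K:3.
The largest is 4 (to F and A), so the eccentricity of H is 4.

4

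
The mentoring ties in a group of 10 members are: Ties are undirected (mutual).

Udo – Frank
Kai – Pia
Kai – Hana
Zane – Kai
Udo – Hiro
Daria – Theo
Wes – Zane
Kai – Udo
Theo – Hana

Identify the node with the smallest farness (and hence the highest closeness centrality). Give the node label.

Kai

Farness (sum of distances to all others) for each node — Daria:33, Frank:27, Hana:19, Hiro:27, Kai:15, Pia:23, Theo:25, Udo:19, Wes:29, Zane:21.
The smallest farness is 15, for Kai, so Kai has the highest closeness.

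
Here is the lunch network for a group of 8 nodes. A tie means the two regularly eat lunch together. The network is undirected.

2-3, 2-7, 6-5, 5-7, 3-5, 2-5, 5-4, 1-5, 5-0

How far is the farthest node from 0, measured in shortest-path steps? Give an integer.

2

Distances from 0: 1:2, 2:2, 3:2, 4:2, 5:1, 6:2, 7:2.
The largest is 2 (to 1, 4, 7, 6, 2, and 3), so the eccentricity of 0 is 2.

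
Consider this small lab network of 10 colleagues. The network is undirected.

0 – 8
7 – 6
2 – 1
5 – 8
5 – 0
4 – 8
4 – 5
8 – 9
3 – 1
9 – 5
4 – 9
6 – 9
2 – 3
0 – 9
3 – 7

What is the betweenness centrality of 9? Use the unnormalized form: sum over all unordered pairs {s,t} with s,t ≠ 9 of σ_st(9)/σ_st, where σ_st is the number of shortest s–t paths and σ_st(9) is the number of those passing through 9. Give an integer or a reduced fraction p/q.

Pairs whose geodesics pass through 9 — 8–7: 1; 8–1: 1; 8–2: 1; 8–6: 1; 8–3: 1; 4–0: 1/3; 4–7: 1; 4–1: 1; 4–2: 1; 4–6: 1; 4–3: 1; 5–7: 1; 5–1: 1; 5–2: 1 … (+7 more pairs).
All other pairs contribute 0.
Summing the contributions gives betweenness(9) = 61/3.

61/3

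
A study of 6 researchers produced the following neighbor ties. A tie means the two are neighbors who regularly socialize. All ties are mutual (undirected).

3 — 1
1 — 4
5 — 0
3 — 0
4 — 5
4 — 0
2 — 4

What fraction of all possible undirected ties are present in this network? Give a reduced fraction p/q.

7/15

There are 7 edges and 6 nodes, so the maximum possible is C(6,2) = 15.
Density = 7/15.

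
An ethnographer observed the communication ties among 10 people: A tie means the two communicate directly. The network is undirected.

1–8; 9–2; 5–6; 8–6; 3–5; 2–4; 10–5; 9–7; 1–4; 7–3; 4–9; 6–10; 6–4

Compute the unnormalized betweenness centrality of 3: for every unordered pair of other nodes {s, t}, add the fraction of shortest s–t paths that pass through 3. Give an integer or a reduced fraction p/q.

Pairs whose geodesics pass through 3 — 5–9: 1/2; 5–7: 1; 10–7: 1; 6–7: 1/2; 8–7: 1/3.
All other pairs contribute 0.
Summing the contributions gives betweenness(3) = 10/3.

10/3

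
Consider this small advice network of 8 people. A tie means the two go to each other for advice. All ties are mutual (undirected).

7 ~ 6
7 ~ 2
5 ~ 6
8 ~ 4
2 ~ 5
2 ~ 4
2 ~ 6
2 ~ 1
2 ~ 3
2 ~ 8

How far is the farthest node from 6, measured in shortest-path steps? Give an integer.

2

Distances from 6: 1:2, 2:1, 3:2, 4:2, 5:1, 7:1, 8:2.
The largest is 2 (to 3, 8, 1, and 4), so the eccentricity of 6 is 2.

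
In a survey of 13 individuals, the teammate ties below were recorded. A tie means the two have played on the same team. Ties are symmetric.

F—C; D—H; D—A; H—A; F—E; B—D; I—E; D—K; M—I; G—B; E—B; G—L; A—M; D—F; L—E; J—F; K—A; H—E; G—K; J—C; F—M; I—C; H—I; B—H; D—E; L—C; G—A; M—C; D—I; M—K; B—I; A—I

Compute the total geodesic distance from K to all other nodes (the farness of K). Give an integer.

21

Distances from K: A:1, B:2, C:2, D:1, E:2, F:2, G:1, H:2, I:2, J:3, L:2, M:1.
Sum = 1 + 2 + 2 + 1 + 2 + 2 + 1 + 2 + 2 + 3 + 2 + 1 = 21.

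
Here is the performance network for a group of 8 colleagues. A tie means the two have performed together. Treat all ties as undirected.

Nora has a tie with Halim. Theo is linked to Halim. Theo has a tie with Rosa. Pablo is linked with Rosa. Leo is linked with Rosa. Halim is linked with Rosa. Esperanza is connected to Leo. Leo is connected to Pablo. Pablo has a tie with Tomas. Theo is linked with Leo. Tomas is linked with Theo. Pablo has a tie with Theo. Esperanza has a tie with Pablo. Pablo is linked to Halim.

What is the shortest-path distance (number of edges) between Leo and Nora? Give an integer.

3

One shortest route is Leo – Theo – Halim – Nora, which uses 3 edges, and at distance 2 from Leo we only reach {Halim, Tomas}, which does not include Nora. So d(Leo,Nora) = 3.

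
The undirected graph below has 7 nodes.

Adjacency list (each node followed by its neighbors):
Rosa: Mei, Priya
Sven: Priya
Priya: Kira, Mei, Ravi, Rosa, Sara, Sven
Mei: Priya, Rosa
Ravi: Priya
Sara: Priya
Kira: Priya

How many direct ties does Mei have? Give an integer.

Mei is directly tied to Priya and Rosa. That is 2 neighbors, so the degree of Mei is 2.

2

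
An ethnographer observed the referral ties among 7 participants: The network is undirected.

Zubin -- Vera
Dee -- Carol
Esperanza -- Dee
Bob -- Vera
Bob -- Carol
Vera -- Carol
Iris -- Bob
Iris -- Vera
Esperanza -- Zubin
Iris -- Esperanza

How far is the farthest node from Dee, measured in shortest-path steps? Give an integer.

2

Distances from Dee: Bob:2, Carol:1, Esperanza:1, Iris:2, Vera:2, Zubin:2.
The largest is 2 (to Bob, Vera, Iris, and Zubin), so the eccentricity of Dee is 2.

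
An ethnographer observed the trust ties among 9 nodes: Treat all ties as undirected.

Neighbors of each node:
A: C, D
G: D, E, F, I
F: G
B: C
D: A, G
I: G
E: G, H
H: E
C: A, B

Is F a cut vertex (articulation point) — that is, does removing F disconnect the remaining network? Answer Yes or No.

No

Even without F, every remaining node can still reach every other (the residual graph is connected), so F is not a cut vertex.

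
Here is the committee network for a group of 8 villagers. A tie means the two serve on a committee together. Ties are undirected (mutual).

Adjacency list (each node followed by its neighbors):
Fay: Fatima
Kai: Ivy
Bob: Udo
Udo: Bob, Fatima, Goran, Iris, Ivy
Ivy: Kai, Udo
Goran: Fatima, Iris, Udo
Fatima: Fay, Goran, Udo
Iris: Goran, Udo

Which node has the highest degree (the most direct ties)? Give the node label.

Degrees — Bob:1, Fatima:3, Fay:1, Goran:3, Iris:2, Ivy:2, Kai:1, Udo:5.
The maximum is 5, attained only by Udo.

Udo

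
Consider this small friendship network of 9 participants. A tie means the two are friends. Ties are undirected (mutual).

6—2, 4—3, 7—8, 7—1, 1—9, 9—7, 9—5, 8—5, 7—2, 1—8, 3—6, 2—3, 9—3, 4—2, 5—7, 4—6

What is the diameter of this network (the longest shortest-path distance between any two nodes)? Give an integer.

3

Eccentricity of each node (its greatest distance to any other): 1:3, 2:2, 3:3, 4:3, 5:3, 6:3, 7:2, 8:3, 9:2.
The maximum eccentricity is 3, realized for instance by the pair 3–8 via 3 – 9 – 5 – 8. So the diameter is 3.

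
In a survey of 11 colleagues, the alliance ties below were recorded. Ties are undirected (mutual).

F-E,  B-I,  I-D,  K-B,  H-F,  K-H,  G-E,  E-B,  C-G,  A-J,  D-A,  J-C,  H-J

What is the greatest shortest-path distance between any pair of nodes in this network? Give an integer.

Eccentricity of each node (its greatest distance to any other): A:4, B:3, C:4, D:4, E:4, F:4, G:4, H:3, I:4, J:3, K:3.
The maximum eccentricity is 4, realized for instance by the pair E–A via E – F – H – J – A. So the diameter is 4.

4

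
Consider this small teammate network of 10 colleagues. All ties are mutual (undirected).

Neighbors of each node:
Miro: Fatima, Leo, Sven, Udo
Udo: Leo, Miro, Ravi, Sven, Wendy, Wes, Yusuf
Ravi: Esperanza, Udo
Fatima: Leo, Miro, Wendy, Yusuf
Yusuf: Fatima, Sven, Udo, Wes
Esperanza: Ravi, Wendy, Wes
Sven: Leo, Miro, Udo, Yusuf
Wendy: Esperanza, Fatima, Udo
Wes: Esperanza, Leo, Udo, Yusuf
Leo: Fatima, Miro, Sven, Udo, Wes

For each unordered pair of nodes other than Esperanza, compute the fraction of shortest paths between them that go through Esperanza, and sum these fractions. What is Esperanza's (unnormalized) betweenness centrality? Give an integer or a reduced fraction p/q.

Pairs whose geodesics pass through Esperanza — Fatima–Ravi: 1/5; Wes–Ravi: 1/2; Wes–Wendy: 1/2; Ravi–Wendy: 1/2.
All other pairs contribute 0.
Summing the contributions gives betweenness(Esperanza) = 17/10.

17/10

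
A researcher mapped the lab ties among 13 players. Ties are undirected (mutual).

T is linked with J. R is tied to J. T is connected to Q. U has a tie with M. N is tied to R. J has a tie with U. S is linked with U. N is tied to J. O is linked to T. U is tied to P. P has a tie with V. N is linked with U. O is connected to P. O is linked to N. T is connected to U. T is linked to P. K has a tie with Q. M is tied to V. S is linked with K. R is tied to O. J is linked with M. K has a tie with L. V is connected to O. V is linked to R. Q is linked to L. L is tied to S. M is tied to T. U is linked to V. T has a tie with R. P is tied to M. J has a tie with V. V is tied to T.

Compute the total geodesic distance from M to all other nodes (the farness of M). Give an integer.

21

Distances from M: J:1, K:3, L:3, N:2, O:2, P:1, Q:2, R:2, S:2, T:1, U:1, V:1.
Sum = 1 + 3 + 3 + 2 + 2 + 1 + 2 + 2 + 2 + 1 + 1 + 1 = 21.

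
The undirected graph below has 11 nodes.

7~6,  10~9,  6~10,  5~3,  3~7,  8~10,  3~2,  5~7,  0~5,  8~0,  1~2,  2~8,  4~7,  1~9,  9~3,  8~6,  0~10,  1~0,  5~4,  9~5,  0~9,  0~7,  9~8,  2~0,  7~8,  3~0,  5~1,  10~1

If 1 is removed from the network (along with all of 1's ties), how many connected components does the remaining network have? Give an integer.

1's neighbors (0, 2, 5, 9, and 10) remain reachable from one another through other ties, so the rest of the network stays in one piece.

1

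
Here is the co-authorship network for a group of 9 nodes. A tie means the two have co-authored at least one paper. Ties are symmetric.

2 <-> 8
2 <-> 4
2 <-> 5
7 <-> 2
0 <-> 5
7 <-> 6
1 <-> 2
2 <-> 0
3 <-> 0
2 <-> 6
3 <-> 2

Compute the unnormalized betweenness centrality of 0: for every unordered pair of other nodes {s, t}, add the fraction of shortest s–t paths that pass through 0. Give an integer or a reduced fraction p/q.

Pairs whose geodesics pass through 0 — 5–3: 1/2.
All other pairs contribute 0.
Summing the contributions gives betweenness(0) = 1/2.

1/2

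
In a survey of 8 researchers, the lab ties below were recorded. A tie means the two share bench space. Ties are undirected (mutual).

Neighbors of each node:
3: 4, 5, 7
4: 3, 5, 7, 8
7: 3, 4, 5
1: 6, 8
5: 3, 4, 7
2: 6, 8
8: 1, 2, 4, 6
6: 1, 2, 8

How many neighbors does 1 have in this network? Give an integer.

1 is directly tied to 6 and 8. That is 2 neighbors, so the degree of 1 is 2.

2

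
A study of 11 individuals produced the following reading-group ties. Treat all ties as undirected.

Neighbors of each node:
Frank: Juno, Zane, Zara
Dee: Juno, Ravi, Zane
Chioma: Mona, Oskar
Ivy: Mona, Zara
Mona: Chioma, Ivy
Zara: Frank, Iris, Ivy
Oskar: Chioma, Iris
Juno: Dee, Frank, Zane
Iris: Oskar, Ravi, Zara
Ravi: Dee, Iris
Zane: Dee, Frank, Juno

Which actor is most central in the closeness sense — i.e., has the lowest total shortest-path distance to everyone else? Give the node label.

Farness (sum of distances to all others) for each node — Chioma:30, Dee:26, Frank:22, Iris:20, Ivy:24, Juno:26, Mona:29, Oskar:25, Ravi:23, Zane:26, Zara:19.
The smallest farness is 19, for Zara, so Zara has the highest closeness.

Zara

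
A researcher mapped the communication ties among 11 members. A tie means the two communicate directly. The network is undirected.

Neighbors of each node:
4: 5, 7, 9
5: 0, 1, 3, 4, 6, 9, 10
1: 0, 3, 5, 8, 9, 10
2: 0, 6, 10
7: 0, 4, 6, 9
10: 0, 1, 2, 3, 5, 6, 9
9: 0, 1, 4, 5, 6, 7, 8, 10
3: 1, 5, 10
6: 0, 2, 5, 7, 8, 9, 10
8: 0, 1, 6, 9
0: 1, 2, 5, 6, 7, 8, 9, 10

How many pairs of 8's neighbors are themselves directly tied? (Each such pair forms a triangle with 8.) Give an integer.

8's neighbors: 0, 1, 6, and 9.
Neighbor pairs that are themselves tied: 8–0–1; 8–0–6; 8–0–9; 8–1–9; 8–6–9. Each forms one triangle with 8, for 5 in total.

5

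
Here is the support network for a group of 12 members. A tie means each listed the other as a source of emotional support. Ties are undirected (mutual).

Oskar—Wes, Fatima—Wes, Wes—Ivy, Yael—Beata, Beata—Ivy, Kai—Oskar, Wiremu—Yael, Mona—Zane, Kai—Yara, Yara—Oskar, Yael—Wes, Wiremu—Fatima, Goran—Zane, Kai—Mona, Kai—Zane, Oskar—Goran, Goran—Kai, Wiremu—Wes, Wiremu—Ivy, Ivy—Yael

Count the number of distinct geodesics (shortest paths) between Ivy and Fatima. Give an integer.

2

The shortest distance is 2. The length-2 paths are: Ivy–Wes–Fatima; Ivy–Wiremu–Fatima.
That gives 2 distinct shortest paths.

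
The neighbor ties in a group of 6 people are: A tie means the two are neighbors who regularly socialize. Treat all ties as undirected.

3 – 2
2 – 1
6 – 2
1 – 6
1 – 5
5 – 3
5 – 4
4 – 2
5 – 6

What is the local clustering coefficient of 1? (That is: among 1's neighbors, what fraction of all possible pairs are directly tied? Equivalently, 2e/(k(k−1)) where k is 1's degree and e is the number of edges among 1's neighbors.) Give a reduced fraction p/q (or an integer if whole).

2/3

1's neighbors: 2, 5, and 6 (k = 3).
Possible neighbor pairs: C(3,2) = 3. Edges among them: 2–6, 5–6 → e = 2.
Clustering(1) = 2/3.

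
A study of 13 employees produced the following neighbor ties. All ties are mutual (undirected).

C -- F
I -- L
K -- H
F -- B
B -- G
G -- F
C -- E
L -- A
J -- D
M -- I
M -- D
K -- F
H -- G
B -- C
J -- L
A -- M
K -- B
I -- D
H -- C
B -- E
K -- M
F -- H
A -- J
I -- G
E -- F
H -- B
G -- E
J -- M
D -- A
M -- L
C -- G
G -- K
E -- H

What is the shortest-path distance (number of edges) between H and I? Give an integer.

2

One shortest route is H – G – I, which uses 2 edges, and H and I are not directly tied, so nothing shorter exists. So d(H,I) = 2.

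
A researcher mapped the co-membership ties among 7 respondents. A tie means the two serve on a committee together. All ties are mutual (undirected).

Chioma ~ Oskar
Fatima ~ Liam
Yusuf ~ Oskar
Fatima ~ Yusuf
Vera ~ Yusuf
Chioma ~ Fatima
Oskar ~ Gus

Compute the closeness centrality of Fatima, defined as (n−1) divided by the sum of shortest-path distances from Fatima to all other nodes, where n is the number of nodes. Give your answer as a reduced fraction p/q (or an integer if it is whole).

3/5

Distances from Fatima: Chioma:1, Gus:3, Liam:1, Oskar:2, Vera:2, Yusuf:1. Sum = 10.
n = 7, so closeness = 6/10 = 3/5.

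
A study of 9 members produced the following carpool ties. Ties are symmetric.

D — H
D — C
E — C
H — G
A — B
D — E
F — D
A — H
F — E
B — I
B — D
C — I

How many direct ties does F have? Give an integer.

2

F is directly tied to D and E. That is 2 neighbors, so the degree of F is 2.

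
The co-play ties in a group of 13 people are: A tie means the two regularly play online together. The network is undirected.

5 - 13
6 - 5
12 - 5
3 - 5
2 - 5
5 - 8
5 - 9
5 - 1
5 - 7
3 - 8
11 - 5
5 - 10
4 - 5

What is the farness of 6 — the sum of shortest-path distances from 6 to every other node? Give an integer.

23

Distances from 6: 1:2, 2:2, 3:2, 4:2, 5:1, 7:2, 8:2, 9:2, 10:2, 11:2, 12:2, 13:2.
Sum = 2 + 2 + 2 + 2 + 1 + 2 + 2 + 2 + 2 + 2 + 2 + 2 = 23.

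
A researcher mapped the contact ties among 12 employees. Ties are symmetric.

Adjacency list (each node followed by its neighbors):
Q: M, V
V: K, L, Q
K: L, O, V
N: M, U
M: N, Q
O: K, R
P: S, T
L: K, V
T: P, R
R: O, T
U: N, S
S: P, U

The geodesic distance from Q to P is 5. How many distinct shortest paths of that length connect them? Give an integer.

The shortest distance is 5, and the only length-5 path is Q–M–N–U–S–P. So there is exactly 1 shortest path.

1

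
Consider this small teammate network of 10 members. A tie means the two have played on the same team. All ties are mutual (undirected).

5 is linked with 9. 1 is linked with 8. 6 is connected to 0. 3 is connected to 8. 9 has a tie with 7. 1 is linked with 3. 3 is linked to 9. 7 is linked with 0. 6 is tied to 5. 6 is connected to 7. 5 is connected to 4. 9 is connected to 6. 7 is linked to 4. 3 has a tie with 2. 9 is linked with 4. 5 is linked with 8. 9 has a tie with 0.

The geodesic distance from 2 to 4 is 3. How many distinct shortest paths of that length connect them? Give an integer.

1

The shortest distance is 3, and the only length-3 path is 2–3–9–4. So there is exactly 1 shortest path.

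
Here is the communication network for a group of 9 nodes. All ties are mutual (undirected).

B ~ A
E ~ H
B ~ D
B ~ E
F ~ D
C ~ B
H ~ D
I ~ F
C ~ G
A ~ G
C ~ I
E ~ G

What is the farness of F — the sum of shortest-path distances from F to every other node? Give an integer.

17

Distances from F: A:3, B:2, C:2, D:1, E:3, G:3, H:2, I:1.
Sum = 3 + 2 + 2 + 1 + 3 + 3 + 2 + 1 = 17.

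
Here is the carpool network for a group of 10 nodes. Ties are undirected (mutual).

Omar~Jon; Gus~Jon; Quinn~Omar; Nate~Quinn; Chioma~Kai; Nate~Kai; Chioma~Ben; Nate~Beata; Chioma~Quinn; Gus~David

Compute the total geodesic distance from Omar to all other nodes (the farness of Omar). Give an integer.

20

Distances from Omar: Beata:3, Ben:3, Chioma:2, David:3, Gus:2, Jon:1, Kai:3, Nate:2, Quinn:1.
Sum = 3 + 3 + 2 + 3 + 2 + 1 + 3 + 2 + 1 = 20.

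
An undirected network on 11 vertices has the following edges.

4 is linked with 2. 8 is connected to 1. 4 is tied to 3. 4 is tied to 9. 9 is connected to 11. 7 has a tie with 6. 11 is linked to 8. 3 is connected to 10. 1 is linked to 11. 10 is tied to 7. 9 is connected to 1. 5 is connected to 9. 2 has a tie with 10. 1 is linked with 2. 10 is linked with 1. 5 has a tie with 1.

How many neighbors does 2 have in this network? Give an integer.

3

2 is directly tied to 1, 4, and 10. That is 3 neighbors, so the degree of 2 is 3.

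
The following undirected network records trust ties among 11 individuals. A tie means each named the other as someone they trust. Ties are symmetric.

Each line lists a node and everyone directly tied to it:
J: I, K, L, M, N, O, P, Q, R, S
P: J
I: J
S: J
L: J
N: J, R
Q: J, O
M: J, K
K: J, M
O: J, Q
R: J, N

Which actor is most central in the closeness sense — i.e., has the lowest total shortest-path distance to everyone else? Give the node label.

J

Farness (sum of distances to all others) for each node — I:19, J:10, K:18, L:19, M:18, N:18, O:18, P:19, Q:18, R:18, S:19.
The smallest farness is 10, for J, so J has the highest closeness.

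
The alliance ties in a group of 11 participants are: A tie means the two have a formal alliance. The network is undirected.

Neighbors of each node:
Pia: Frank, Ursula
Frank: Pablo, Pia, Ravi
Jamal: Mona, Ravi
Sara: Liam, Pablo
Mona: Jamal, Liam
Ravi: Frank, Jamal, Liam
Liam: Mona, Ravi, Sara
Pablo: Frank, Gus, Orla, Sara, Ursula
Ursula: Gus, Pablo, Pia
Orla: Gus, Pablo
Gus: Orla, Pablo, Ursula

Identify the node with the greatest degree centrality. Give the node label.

Degrees — Frank:3, Gus:3, Jamal:2, Liam:3, Mona:2, Orla:2, Pablo:5, Pia:2, Ravi:3, Sara:2, Ursula:3.
The maximum is 5, attained only by Pablo.

Pablo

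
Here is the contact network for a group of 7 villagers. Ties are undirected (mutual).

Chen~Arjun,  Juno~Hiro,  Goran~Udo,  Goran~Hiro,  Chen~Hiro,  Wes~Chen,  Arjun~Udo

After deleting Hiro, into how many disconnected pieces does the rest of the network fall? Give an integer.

2

Without Hiro, the remaining ties split the others into: {Juno}; {Arjun, Chen, Goran, Udo, Wes}.
That's 2 separate components.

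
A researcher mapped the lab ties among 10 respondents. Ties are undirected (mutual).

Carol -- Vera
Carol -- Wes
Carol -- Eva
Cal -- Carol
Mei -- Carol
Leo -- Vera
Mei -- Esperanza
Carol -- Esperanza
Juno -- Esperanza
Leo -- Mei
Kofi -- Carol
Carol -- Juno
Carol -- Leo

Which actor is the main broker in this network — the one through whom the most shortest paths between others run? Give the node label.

Unnormalized betweenness of each node: Cal:0, Carol:61/2, Esperanza:1/2, Eva:0, Juno:0, Kofi:0, Leo:1/2, Mei:1/2, Vera:0, Wes:0.
Carol has the largest value, 61/2, making it the main broker — the node through which the most shortest paths run.

Carol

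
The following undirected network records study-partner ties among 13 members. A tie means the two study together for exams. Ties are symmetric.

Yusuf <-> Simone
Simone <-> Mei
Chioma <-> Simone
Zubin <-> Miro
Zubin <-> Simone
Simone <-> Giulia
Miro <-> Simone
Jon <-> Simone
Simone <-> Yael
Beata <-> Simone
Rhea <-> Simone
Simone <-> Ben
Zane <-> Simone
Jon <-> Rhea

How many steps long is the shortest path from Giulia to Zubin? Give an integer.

2

One shortest route is Giulia – Simone – Zubin, which uses 2 edges, and Giulia and Zubin are not directly tied, so nothing shorter exists. So d(Giulia,Zubin) = 2.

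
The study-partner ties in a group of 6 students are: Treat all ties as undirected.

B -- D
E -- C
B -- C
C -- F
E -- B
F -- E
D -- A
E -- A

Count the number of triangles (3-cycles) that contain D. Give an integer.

0

D's neighbors are A and B, but none of them are tied to each other, so no triangle contains D.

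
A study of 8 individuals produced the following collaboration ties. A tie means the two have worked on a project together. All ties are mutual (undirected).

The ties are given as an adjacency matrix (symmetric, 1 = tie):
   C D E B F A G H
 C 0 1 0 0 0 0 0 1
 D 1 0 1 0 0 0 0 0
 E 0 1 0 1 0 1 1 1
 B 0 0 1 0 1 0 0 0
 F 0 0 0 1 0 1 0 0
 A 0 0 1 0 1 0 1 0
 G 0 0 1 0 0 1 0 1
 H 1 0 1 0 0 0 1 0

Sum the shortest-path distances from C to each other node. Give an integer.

Distances from C: A:3, B:3, D:1, E:2, F:4, G:2, H:1.
Sum = 3 + 3 + 1 + 2 + 4 + 2 + 1 = 16.

16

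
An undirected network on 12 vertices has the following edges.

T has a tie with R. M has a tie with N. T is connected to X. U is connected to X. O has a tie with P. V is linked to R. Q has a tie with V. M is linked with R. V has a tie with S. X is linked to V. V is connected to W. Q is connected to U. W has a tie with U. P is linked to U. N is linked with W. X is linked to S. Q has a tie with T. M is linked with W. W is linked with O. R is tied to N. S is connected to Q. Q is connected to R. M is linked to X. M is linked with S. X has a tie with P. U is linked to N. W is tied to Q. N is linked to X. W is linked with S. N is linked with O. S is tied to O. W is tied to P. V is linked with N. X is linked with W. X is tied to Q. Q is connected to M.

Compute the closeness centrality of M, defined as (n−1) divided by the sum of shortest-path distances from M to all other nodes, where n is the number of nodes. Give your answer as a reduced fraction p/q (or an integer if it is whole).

11/16

Distances from M: N:1, O:2, P:2, Q:1, R:1, S:1, T:2, U:2, V:2, W:1, X:1. Sum = 16.
n = 12, so closeness = 11/16.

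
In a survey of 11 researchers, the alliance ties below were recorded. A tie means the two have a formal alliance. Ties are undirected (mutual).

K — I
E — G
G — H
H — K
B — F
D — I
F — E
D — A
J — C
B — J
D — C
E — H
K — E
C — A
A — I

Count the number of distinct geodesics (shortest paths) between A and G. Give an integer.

The shortest distance is 4. The length-4 paths are: A–I–K–H–G; A–I–K–E–G.
That gives 2 distinct shortest paths.

2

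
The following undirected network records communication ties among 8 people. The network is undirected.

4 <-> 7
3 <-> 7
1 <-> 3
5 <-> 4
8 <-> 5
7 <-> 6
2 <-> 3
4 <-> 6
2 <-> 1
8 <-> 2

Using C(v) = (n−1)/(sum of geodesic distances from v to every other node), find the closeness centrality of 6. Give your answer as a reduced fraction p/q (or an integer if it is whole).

Distances from 6: 1:3, 2:3, 3:2, 4:1, 5:2, 7:1, 8:3. Sum = 15.
n = 8, so closeness = 7/15.

7/15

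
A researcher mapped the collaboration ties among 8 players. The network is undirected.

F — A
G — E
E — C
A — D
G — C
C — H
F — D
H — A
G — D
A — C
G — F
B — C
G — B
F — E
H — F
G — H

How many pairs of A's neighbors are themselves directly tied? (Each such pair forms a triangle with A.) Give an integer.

A's neighbors: C, D, F, and H.
Neighbor pairs that are themselves tied: A–C–H; A–D–F; A–F–H. Each forms one triangle with A, for 3 in total.

3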